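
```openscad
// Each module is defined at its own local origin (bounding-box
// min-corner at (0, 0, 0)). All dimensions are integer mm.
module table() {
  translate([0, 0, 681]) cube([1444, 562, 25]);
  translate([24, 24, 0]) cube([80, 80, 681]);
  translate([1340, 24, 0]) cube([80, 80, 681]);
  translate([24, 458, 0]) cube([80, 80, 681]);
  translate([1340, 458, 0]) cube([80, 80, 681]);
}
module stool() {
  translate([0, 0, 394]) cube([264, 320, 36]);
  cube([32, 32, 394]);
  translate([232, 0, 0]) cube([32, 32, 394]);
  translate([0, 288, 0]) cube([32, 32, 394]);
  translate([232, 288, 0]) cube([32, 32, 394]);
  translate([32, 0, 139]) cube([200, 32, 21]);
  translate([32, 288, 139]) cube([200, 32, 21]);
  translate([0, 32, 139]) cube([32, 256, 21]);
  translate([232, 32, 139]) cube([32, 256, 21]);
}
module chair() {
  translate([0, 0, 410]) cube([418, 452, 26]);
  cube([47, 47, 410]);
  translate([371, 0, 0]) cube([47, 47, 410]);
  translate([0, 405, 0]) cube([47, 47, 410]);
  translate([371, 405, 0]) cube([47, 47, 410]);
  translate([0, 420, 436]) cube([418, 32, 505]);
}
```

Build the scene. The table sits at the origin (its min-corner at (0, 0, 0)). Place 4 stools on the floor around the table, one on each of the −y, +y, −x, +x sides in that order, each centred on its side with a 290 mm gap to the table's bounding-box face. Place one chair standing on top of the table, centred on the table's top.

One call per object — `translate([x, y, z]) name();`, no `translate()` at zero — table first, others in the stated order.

table();
translate([590, -610, 0]) stool();
translate([590, 852, 0]) stool();
translate([-554, 121, 0]) stool();
translate([1734, 121, 0]) stool();
translate([513, 55, 706]) chair();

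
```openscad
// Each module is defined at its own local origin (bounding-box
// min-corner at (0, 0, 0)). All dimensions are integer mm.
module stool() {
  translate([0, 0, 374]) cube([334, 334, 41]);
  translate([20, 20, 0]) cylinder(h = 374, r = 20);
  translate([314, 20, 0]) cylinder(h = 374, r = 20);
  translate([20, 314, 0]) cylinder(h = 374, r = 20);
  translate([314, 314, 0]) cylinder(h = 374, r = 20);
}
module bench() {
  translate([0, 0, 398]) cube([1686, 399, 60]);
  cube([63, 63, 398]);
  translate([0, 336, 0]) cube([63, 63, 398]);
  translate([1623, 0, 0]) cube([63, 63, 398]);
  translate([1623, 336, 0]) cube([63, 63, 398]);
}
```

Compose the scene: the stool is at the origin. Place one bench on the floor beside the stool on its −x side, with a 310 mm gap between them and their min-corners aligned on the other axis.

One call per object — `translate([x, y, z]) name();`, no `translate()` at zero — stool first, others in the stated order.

stool();
translate([-1996, 0, 0]) bench();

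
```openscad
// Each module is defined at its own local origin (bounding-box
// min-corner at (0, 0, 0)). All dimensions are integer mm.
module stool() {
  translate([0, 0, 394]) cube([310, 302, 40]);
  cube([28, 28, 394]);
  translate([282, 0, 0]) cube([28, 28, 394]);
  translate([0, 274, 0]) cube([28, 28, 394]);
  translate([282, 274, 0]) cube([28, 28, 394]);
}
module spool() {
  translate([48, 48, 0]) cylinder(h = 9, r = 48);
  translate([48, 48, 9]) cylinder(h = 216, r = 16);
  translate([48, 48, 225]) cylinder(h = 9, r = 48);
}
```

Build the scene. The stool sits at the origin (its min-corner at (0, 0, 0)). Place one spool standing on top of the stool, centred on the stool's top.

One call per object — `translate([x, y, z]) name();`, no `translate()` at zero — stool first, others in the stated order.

stool();
translate([107, 103, 434]) spool();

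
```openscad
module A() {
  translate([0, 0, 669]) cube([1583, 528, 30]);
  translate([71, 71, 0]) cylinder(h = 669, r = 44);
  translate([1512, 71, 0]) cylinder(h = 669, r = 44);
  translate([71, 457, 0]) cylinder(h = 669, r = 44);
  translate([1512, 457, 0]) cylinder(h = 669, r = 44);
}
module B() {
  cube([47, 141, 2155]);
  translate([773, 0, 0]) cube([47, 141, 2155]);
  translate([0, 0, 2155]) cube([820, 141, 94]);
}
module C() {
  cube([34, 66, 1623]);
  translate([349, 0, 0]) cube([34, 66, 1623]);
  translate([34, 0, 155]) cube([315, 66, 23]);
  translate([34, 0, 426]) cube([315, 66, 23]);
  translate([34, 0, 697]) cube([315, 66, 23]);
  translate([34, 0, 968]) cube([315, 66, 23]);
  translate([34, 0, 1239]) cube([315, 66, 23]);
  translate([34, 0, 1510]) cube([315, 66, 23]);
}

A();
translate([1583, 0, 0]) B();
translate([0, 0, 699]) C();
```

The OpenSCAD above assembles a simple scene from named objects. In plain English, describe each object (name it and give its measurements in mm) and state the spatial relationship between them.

A is a rectangular dining table. The top is 1583×528×30 mm with its upper surface at z = 699 mm. It stands on four round legs of 88 mm diameter, each leg's bounding box inset 27 mm from the nearest pair of top edges, running from the floor to the underside of the top.

B is a rectangular door frame: two vertical jambs of 47×141 mm section, 2155 mm tall, with a clear opening 726 mm wide between their inner faces. A header 94 mm tall and 141 mm deep lies on top of the jambs and spans the full outside width.

C is a wooden ladder with two side rails of 34×66 mm section and 1623 mm height, set 383 mm apart overall. Between them run 6 rectangular rungs (66 mm deep, 23 mm thick), front faces flush with the rails' −y face. The bottom of the first rung is 155 mm above the floor and each subsequent rung is 271 mm higher than the one below.

The door frame is against the table's +x side, with their −y faces flush. The ladder is on top of the table.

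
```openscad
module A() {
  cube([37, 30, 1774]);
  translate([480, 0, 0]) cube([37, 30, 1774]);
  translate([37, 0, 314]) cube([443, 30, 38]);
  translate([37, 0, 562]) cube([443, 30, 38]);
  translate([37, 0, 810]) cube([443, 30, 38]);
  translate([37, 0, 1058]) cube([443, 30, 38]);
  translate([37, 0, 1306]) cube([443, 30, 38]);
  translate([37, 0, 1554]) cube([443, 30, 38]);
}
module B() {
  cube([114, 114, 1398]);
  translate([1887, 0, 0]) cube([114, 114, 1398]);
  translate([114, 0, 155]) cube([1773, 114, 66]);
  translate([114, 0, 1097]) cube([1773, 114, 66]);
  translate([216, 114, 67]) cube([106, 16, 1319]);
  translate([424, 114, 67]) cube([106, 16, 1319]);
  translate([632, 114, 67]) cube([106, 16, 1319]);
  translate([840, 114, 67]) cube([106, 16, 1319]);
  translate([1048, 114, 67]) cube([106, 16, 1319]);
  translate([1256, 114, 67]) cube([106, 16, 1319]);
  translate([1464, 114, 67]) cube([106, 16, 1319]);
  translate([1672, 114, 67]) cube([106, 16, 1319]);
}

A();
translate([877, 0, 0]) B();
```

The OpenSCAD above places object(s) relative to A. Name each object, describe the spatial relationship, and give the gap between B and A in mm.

The fence section's nearest face is 360 mm from the ladder's +x face.

A is a ladder. B is a fence section. The fence section is on the floor beside the ladder on its +x side. The gap between the fence section and the ladder is 360 mm.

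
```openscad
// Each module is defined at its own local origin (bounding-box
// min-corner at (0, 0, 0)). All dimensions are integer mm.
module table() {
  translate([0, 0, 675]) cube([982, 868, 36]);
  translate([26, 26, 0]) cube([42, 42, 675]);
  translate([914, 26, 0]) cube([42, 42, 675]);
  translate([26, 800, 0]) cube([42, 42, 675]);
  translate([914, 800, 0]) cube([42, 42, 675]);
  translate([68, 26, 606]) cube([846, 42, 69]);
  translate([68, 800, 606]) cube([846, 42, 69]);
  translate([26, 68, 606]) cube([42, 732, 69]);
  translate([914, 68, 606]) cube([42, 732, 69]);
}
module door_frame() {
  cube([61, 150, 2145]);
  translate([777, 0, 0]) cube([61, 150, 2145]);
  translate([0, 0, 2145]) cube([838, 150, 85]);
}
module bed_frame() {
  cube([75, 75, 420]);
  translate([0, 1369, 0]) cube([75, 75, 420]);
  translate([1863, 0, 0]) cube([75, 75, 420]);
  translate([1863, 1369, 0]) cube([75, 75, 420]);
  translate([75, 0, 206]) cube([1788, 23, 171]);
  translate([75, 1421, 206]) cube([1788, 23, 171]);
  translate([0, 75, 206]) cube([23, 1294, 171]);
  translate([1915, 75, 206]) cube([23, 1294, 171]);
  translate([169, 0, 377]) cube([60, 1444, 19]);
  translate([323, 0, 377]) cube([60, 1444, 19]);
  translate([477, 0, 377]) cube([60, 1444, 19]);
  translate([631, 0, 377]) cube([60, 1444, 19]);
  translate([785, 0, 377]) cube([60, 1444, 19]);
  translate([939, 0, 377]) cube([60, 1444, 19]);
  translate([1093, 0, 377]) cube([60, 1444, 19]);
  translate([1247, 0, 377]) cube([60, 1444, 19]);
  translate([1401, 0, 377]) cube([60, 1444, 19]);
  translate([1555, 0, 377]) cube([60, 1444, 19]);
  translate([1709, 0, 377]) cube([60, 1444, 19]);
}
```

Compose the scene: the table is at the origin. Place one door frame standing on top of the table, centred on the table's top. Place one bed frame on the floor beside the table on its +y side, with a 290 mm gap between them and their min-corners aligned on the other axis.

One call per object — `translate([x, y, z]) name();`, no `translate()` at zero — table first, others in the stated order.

table();
translate([72, 359, 711]) door_frame();
translate([0, 1158, 0]) bed_frame();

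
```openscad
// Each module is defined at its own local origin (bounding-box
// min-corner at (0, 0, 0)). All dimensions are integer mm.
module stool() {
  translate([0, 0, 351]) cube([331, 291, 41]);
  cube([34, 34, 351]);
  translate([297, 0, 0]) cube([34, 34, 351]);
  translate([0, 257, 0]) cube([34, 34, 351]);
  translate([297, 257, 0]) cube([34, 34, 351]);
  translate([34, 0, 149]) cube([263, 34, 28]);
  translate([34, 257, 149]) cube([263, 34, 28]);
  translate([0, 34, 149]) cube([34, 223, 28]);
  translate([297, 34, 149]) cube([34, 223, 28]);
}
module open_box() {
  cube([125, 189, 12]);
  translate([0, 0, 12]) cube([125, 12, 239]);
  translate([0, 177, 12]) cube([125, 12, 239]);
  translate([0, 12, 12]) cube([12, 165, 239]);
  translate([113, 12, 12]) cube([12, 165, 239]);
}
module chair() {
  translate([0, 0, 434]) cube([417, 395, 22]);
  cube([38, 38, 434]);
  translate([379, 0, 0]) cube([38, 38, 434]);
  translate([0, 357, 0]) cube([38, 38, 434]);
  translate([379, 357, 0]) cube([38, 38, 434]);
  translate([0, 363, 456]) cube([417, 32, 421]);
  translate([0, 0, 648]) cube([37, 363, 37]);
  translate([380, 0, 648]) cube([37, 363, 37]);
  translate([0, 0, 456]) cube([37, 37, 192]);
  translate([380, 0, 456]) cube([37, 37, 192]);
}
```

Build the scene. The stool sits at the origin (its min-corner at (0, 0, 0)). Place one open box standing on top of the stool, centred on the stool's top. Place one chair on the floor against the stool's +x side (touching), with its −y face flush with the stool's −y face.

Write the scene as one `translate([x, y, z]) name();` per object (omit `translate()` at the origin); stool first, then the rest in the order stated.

stool();
translate([103, 51, 392]) open_box();
translate([331, 0, 0]) chair();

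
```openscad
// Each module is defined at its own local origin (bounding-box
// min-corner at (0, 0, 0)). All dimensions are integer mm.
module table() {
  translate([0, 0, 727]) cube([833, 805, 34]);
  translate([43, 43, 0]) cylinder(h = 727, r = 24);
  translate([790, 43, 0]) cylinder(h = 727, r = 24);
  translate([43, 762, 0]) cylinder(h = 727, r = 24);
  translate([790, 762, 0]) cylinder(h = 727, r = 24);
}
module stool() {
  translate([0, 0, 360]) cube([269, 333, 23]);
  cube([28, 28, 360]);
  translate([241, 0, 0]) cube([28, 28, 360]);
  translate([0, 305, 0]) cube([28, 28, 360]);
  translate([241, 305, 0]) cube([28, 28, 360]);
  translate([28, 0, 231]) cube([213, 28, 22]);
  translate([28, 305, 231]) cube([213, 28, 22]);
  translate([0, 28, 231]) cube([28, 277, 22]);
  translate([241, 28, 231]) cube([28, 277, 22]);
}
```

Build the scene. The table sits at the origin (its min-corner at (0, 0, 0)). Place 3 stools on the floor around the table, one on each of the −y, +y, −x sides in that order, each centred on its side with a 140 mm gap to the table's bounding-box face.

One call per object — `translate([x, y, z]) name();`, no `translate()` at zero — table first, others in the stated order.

table();
translate([282, -473, 0]) stool();
translate([282, 945, 0]) stool();
translate([-409, 236, 0]) stool();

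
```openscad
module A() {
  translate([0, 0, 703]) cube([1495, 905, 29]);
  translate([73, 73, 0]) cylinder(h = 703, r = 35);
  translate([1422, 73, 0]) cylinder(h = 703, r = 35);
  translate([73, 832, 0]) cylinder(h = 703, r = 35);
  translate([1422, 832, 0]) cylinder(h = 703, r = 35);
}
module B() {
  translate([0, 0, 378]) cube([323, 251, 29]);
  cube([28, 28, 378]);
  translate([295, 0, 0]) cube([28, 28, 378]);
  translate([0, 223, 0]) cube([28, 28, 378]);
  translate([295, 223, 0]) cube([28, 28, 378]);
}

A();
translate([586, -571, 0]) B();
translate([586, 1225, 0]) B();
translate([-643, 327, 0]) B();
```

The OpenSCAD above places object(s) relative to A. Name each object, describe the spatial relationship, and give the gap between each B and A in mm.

A is a table. B is a stool. Three stools sit around the table at the −y, +y, −x sides. The gap between each stool and the table is 320 mm.

Each stool's nearest face is 320 mm from the table's bounding box.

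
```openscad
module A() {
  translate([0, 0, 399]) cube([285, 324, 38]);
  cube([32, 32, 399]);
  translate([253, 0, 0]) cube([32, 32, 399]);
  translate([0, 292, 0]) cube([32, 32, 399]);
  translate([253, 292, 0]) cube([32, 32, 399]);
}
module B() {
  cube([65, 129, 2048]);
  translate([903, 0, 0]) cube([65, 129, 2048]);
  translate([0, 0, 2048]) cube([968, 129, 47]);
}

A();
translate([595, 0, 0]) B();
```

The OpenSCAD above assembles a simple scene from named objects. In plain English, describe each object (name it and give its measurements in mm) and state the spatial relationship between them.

A is a four-legged stool. The seat is 285×324 mm, 38 mm thick, top at z = 437 mm. It stands on four square legs, each 32×32 mm in cross-section, from z = 0 to the seat underside, each flush with a corner of the seat.

B is a door frame. The clear opening is 838 mm wide and 2048 mm high. Two 65 mm wide jambs, 129 mm deep, stand either side of the opening from the floor to the top of the opening. A 47 mm thick head sits across the top of both jambs, spanning the full outside width of the frame.

The door frame is on the floor beside the stool on its +x side.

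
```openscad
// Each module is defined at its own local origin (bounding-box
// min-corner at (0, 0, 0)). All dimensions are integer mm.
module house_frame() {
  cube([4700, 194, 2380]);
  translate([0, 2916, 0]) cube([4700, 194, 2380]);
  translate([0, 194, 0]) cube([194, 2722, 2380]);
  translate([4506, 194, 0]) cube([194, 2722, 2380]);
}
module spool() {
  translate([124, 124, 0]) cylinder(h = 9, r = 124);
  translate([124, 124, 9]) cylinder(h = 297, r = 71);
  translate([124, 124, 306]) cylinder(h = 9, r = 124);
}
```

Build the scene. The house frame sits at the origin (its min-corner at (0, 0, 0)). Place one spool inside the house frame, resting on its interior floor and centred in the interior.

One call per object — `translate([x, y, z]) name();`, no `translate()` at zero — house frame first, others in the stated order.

house_frame();
translate([2226, 1431, 0]) spool();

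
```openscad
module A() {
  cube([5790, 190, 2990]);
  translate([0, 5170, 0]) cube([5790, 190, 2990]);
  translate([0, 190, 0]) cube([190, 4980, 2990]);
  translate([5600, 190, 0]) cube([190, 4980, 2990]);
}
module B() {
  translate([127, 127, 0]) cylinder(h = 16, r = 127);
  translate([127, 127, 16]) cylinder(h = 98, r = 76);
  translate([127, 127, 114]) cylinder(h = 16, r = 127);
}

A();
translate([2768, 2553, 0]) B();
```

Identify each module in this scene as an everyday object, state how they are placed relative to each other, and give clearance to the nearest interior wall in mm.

A is a house frame. B is a spool. The spool sits inside the house frame, centred. The clearance to the nearest interior wall is 2363 mm.

Clearances: x = 2578, y = 2363; minimum 2363 mm.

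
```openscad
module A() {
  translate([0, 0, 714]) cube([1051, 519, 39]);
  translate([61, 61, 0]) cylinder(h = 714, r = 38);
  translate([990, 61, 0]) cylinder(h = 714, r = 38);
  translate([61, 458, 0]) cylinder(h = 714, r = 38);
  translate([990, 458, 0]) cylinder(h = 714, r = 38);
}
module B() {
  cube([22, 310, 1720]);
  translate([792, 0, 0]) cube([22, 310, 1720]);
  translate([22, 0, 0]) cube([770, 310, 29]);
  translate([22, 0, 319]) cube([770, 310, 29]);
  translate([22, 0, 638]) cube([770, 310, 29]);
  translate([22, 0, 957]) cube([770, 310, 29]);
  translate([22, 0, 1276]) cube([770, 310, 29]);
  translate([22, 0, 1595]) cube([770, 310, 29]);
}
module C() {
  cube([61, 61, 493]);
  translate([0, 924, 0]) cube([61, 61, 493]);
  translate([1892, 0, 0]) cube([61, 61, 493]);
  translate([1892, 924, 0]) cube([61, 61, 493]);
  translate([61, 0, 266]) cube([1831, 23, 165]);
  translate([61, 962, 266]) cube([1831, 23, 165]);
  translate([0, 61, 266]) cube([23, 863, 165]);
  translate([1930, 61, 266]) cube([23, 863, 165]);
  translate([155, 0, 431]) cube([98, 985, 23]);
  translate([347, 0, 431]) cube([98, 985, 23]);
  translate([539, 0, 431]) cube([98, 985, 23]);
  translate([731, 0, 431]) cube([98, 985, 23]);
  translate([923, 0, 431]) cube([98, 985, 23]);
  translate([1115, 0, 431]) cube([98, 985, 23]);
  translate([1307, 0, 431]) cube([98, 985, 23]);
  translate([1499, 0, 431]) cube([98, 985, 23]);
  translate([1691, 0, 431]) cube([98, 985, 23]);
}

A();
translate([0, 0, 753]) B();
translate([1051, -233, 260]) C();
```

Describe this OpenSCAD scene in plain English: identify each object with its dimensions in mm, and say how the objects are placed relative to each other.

A is a table: top 1051 mm (x) × 519 mm (y), 39 mm thick, upper face at z = 753 mm, on four round legs of 76 mm diameter, each leg's bounding box inset 23 mm from the nearest pair of top edges, running from z = 0 to the bottom of the top.

B is an open bookshelf. Two side panels, each 22 mm thick, 310 mm deep and 1720 mm tall, stand 814 mm apart (outside-to-outside). Between them sit 6 shelves, each 29 mm thick and 310 mm deep, spanning the full gap between the sides. The bottom shelf rests on the floor (its underside at z = 0) and the clear gap between one shelf's top and the next shelf's underside is 290 mm.

C is a bed frame 1953 mm long (x) by 985 mm wide (y). Four 61×61 mm corner posts, 493 mm tall, at the corners of the footprint. Four rails of 23 mm thickness and 165 mm height run between adjacent posts with their undersides at z = 266 mm, their outer faces flush with the outside of the frame (the two x-running rails run between the posts' inner faces; the two y-running rails run between the posts' inner faces). 9 slats, each 98 mm wide (x) and 23 mm thick, lie across the top of the two x-running rails, running the full 985 mm width of the frame in y; the slats are evenly spaced along x between the inner faces of the end posts with equal gaps (rounded down to the nearest mm) at the −x end and between each pair — any rounding remainder accumulates at the +x end.

The bookshelf is on top of the table. The bed frame is beside the table with their tops flush at z = 753.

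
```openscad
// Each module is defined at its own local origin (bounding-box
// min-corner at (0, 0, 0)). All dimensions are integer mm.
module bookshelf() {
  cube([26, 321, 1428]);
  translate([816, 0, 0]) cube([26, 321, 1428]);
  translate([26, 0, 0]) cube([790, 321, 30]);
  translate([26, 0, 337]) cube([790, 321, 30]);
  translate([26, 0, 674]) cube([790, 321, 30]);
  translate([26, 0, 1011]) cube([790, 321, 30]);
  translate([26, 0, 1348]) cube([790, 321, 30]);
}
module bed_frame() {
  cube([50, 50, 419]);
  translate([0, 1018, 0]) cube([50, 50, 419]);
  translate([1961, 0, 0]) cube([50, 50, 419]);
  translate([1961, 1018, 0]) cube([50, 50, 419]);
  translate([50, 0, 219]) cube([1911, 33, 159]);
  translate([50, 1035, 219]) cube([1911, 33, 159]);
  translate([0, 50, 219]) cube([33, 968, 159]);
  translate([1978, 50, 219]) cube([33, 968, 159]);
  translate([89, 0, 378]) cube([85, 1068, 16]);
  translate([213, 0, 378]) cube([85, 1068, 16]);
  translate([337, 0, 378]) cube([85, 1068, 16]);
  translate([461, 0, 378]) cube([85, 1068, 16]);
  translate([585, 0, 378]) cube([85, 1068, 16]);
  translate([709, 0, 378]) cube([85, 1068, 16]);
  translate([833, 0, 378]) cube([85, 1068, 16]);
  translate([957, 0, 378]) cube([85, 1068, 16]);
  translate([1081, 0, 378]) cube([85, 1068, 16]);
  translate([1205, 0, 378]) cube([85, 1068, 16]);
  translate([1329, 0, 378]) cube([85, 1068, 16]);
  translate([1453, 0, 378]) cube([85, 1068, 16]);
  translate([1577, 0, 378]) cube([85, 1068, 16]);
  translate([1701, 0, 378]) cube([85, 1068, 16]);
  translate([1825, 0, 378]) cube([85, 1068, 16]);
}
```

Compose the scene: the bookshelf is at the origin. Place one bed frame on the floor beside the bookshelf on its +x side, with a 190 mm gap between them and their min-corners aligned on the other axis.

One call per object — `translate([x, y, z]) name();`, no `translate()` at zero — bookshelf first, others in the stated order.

bookshelf();
translate([1032, 0, 0]) bed_frame();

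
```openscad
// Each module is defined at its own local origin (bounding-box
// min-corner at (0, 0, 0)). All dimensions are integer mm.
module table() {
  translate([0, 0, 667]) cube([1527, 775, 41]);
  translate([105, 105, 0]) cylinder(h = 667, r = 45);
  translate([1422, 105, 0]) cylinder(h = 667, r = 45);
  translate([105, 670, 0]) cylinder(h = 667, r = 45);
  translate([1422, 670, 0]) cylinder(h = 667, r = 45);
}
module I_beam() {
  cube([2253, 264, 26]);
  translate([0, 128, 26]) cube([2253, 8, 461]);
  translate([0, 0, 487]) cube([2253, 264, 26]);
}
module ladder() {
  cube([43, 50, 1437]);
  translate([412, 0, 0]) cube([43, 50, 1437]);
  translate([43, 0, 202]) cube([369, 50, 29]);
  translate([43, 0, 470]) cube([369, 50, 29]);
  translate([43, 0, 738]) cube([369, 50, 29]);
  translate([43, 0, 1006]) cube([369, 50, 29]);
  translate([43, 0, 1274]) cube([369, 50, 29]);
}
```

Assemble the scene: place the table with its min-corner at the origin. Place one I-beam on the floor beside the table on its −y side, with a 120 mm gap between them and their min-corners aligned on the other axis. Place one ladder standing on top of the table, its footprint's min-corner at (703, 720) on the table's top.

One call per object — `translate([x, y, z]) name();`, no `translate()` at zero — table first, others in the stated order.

table();
translate([0, -384, 0]) I_beam();
translate([703, 720, 708]) ladder();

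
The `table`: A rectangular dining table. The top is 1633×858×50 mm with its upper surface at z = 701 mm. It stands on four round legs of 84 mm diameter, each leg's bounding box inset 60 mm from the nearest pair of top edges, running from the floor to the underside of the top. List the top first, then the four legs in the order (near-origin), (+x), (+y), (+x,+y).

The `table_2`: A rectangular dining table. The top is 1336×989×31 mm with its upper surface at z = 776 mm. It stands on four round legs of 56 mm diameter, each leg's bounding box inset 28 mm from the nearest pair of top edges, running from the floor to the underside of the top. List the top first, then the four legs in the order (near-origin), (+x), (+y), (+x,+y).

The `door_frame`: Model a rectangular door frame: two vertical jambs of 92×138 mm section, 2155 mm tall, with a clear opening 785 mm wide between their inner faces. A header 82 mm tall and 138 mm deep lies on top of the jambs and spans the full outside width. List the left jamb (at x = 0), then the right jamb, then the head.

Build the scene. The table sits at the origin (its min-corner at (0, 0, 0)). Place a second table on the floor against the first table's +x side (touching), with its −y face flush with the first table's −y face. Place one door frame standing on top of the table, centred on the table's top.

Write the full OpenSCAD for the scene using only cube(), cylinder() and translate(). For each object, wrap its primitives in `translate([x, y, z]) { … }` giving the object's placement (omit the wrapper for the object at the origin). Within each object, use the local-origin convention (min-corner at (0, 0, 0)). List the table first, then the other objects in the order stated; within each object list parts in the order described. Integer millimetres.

translate([0, 0, 651]) cube([1633, 858, 50]);
translate([102, 102, 0]) cylinder(h = 651, r = 42);
translate([1531, 102, 0]) cylinder(h = 651, r = 42);
translate([102, 756, 0]) cylinder(h = 651, r = 42);
translate([1531, 756, 0]) cylinder(h = 651, r = 42);
translate([1633, 0, 0]) {
  translate([0, 0, 745]) cube([1336, 989, 31]);
  translate([56, 56, 0]) cylinder(h = 745, r = 28);
  translate([1280, 56, 0]) cylinder(h = 745, r = 28);
  translate([56, 933, 0]) cylinder(h = 745, r = 28);
  translate([1280, 933, 0]) cylinder(h = 745, r = 28);
}
translate([332, 360, 701]) {
  cube([92, 138, 2155]);
  translate([877, 0, 0]) cube([92, 138, 2155]);
  translate([0, 0, 2155]) cube([969, 138, 82]);
}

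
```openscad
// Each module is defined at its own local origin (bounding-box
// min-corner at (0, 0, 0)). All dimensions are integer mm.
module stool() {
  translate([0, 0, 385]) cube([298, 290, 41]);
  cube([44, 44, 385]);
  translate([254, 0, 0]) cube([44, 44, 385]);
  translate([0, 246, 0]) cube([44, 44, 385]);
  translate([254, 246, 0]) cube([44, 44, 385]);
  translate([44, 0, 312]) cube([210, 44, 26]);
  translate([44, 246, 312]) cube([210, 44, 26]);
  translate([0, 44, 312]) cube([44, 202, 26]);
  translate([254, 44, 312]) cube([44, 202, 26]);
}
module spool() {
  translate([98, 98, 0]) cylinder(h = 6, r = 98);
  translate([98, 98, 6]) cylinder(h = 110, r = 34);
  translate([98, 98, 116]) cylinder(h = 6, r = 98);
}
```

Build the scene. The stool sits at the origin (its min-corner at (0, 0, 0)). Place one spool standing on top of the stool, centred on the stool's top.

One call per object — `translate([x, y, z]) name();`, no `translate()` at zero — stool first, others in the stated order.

stool();
translate([51, 47, 426]) spool();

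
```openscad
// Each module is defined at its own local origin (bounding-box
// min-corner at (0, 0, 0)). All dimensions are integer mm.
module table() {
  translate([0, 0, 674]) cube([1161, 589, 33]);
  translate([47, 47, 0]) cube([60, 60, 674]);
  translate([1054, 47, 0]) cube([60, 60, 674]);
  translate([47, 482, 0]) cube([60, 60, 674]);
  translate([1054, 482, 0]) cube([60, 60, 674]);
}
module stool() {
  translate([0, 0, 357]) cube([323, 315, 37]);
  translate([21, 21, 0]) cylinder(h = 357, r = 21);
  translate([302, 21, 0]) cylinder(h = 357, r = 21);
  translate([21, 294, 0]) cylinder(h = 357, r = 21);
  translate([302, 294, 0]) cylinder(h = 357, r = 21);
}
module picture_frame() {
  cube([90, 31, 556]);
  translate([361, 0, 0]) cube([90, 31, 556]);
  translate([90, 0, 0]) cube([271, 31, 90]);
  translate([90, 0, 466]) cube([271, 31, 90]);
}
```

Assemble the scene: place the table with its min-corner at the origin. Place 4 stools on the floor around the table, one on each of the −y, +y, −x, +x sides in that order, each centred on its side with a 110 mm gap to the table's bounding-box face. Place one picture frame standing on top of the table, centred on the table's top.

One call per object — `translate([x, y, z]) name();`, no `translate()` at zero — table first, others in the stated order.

table();
translate([419, -425, 0]) stool();
translate([419, 699, 0]) stool();
translate([-433, 137, 0]) stool();
translate([1271, 137, 0]) stool();
translate([355, 279, 707]) picture_frame();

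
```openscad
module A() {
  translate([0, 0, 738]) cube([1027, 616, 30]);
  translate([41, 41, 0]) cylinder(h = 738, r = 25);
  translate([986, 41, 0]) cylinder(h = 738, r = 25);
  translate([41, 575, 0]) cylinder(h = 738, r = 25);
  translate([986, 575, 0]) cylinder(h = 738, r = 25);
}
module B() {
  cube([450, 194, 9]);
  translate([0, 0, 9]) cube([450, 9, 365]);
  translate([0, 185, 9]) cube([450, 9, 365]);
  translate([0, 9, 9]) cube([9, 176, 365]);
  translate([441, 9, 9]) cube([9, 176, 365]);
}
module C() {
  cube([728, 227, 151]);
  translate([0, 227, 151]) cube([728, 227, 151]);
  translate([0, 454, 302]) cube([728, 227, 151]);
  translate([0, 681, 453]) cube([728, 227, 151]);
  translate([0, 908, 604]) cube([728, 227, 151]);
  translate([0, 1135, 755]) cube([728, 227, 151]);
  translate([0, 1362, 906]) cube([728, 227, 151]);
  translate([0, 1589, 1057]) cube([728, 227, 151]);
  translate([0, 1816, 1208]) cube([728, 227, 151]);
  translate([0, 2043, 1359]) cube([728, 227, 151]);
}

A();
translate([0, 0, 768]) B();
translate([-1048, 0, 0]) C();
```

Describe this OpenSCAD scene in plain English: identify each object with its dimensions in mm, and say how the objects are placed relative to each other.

A is a table: top 1027 mm (x) × 616 mm (y), 30 mm thick, upper face at z = 768 mm, on four round legs of 50 mm diameter, each leg's bounding box inset 16 mm from the nearest pair of top edges, running from z = 0 to the bottom of the top.

B is an open storage box with external size 450×194×374 mm and wall thickness 9 mm (the base is also 9 mm thick). The base covers the whole footprint; the four walls stand on the base, with the y-facing walls full-width and the x-facing walls fitting between their inner faces.

C is a straight staircase of 10 solid steps. Each step is 728 mm wide (x), 227 mm deep (y, the going) and 151 mm tall (the rise). The first step rests on the floor; each subsequent step sits one going further in +y and one rise higher in +z, directly behind and above the previous step with no overlap.

The open box is on top of the table. The staircase is on the floor beside the table on its −x side.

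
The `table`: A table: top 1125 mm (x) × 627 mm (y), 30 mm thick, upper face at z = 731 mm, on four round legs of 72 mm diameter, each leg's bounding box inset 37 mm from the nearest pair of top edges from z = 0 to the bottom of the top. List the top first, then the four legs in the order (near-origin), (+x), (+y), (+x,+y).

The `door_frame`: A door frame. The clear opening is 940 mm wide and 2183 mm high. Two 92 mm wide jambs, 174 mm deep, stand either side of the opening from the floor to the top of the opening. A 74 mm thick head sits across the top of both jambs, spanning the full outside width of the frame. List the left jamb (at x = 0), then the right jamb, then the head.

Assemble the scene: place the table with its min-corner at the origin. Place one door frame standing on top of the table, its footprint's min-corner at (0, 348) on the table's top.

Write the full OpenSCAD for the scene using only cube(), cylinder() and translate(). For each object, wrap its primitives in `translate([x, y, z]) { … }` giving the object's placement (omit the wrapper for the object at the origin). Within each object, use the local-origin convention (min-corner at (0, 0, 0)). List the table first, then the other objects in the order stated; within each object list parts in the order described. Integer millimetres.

translate([0, 0, 701]) cube([1125, 627, 30]);
translate([73, 73, 0]) cylinder(h = 701, r = 36);
translate([1052, 73, 0]) cylinder(h = 701, r = 36);
translate([73, 554, 0]) cylinder(h = 701, r = 36);
translate([1052, 554, 0]) cylinder(h = 701, r = 36);
translate([0, 348, 731]) {
  cube([92, 174, 2183]);
  translate([1032, 0, 0]) cube([92, 174, 2183]);
  translate([0, 0, 2183]) cube([1124, 174, 74]);
}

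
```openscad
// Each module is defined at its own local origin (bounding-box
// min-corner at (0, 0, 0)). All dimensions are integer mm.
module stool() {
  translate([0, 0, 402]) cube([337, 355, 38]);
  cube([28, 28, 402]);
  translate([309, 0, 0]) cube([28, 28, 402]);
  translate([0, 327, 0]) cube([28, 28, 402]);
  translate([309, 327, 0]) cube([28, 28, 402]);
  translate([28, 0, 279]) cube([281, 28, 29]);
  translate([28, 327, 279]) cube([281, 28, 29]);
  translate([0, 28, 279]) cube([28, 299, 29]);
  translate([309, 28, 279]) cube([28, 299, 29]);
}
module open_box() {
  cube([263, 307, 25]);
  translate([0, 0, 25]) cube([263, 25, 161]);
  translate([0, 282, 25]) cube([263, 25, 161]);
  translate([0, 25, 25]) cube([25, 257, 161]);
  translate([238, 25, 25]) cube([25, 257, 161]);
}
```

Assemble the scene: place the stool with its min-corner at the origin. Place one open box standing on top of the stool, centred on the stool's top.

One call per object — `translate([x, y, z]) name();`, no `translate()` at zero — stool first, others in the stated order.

stool();
translate([37, 24, 440]) open_box();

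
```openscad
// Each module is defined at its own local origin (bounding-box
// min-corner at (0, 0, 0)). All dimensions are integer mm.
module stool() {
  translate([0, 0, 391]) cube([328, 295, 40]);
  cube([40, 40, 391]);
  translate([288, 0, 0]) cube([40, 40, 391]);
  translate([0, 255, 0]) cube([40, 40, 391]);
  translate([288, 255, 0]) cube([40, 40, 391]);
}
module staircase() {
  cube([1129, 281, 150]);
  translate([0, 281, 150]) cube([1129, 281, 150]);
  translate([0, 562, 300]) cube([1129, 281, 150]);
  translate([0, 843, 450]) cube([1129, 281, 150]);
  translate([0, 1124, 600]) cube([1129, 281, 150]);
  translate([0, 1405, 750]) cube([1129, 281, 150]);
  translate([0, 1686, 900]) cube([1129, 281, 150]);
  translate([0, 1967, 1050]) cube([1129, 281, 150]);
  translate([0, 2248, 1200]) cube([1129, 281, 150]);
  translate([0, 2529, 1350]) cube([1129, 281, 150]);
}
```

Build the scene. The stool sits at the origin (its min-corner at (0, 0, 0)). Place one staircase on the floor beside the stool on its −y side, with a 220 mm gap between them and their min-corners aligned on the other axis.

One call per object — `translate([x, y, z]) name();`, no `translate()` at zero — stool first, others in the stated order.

stool();
translate([0, -3030, 0]) staircase();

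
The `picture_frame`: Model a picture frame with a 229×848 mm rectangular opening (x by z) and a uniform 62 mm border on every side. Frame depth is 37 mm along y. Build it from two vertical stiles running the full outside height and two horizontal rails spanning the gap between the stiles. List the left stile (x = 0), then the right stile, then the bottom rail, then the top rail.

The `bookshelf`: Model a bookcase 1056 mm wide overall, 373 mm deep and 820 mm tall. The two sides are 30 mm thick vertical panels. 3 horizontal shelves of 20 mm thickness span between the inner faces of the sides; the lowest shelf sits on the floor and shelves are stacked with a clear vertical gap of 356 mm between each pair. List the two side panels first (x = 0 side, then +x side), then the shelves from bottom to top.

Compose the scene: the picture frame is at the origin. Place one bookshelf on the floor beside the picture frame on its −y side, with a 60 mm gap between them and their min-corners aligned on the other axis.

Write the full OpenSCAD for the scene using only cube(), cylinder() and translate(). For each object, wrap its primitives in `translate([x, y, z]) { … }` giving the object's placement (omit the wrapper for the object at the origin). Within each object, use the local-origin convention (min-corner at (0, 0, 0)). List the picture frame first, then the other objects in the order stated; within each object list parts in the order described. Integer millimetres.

cube([62, 37, 972]);
translate([291, 0, 0]) cube([62, 37, 972]);
translate([62, 0, 0]) cube([229, 37, 62]);
translate([62, 0, 910]) cube([229, 37, 62]);
translate([0, -433, 0]) {
  cube([30, 373, 820]);
  translate([1026, 0, 0]) cube([30, 373, 820]);
  translate([30, 0, 0]) cube([996, 373, 20]);
  translate([30, 0, 376]) cube([996, 373, 20]);
  translate([30, 0, 752]) cube([996, 373, 20]);
}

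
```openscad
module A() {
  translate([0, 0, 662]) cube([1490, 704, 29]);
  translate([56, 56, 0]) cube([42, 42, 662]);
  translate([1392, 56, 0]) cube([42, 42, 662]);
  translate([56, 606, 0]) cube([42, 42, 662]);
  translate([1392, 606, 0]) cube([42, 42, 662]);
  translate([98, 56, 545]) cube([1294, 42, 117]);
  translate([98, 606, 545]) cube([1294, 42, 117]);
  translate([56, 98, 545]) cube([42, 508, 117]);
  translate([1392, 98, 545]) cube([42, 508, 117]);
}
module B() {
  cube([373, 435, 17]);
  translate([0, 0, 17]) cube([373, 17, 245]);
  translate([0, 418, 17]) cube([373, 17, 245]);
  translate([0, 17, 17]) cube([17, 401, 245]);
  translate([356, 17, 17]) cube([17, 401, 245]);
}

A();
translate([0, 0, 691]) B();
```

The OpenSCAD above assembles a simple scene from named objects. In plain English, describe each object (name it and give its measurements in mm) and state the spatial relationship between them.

A is a table with a 1490×704 mm rectangular top, 29 mm thick, top surface at z = 691 mm, supported by four 42×42 mm square legs, each inset 56 mm from the nearest pair of top edges, running from the floor. Four apron rails, 42 mm thick and 117 mm tall, run between adjacent legs with their top edges flush with the underside of the top and their outer faces flush with the legs' outer faces.

B is an open-topped rectangular box: outside dimensions 373×435×262 mm, with a uniform wall and base thickness of 17 mm. The base is a full 373×435 slab on the floor; four walls sit on top of the base. The front and back walls (the −y and +y sides) span the full width; the two side walls fit between them.

The open box is on top of the table.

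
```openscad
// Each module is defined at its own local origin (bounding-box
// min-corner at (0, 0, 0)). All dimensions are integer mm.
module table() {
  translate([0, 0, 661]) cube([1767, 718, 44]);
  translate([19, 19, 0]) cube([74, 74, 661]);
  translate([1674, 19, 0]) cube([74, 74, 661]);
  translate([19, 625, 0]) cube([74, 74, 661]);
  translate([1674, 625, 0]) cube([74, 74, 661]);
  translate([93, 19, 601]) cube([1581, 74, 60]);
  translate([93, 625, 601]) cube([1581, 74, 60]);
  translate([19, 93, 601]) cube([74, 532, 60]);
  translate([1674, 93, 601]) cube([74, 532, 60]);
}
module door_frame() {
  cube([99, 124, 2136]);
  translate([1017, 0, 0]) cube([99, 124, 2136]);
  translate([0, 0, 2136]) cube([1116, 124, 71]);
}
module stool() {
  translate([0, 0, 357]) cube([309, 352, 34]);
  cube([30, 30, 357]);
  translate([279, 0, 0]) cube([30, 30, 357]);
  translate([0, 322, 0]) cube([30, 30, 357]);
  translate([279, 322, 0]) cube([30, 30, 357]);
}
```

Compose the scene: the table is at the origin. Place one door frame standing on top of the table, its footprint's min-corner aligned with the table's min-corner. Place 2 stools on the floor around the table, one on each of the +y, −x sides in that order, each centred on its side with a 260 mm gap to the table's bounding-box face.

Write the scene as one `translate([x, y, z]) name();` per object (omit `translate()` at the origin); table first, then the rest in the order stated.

table();
translate([0, 0, 705]) door_frame();
translate([729, 978, 0]) stool();
translate([-569, 183, 0]) stool();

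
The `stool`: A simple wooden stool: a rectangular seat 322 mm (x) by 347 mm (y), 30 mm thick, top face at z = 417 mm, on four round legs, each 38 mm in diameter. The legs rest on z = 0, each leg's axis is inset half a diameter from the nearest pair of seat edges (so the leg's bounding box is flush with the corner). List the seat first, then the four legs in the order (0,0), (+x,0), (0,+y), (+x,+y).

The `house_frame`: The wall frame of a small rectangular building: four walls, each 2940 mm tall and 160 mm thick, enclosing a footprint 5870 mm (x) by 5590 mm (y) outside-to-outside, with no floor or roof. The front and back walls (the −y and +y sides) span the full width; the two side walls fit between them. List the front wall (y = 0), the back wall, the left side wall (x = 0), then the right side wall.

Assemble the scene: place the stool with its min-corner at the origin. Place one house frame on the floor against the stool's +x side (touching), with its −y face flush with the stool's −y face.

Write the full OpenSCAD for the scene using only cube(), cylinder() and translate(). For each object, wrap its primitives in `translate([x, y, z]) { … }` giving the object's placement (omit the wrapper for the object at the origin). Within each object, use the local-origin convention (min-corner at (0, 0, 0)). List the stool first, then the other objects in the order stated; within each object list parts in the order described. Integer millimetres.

translate([0, 0, 387]) cube([322, 347, 30]);
translate([19, 19, 0]) cylinder(h = 387, r = 19);
translate([303, 19, 0]) cylinder(h = 387, r = 19);
translate([19, 328, 0]) cylinder(h = 387, r = 19);
translate([303, 328, 0]) cylinder(h = 387, r = 19);
translate([322, 0, 0]) {
  cube([5870, 160, 2940]);
  translate([0, 5430, 0]) cube([5870, 160, 2940]);
  translate([0, 160, 0]) cube([160, 5270, 2940]);
  translate([5710, 160, 0]) cube([160, 5270, 2940]);
}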